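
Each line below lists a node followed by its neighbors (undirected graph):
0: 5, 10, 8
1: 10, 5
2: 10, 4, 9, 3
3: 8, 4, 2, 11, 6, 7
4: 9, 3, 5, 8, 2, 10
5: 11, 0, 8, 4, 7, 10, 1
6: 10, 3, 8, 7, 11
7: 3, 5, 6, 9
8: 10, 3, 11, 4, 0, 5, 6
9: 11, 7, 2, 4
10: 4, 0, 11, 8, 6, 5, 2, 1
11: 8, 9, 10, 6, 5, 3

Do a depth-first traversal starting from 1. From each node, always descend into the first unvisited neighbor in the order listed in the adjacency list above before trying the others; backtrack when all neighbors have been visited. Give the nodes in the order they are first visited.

1 → 10 → 4 → 9 → 11 → 8 → 3 → 2 → 6 → 7 → 5 → 0

Visit 1
1 → 10
10 → 4
4 → 9
9 → 11
11 → 8
8 → 3
3 → 2
3 → 6
6 → 7
7 → 5
5 → 0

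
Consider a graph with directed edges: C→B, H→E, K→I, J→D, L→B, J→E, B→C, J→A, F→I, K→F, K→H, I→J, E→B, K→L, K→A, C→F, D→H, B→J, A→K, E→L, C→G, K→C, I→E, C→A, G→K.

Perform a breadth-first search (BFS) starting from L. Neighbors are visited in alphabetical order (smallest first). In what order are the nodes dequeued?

Visit L; enqueue B → queue [B]
Visit B; enqueue C, J → queue [C, J]
Visit C; enqueue A, F, G → queue [J, A, F, G]
Visit J; enqueue D, E → queue [A, F, G, D, E]
Visit A; enqueue K → queue [F, G, D, E, K]
Visit F; enqueue I → queue [G, D, E, K, I]
Visit G → queue [D, E, K, I]
Visit D; enqueue H → queue [E, K, I, H]
Visit E → queue [K, I, H]
Visit K → queue [I, H]
Visit I → queue [H]
Visit H → queue []

L, B, C, J, A, F, G, D, E, K, I, H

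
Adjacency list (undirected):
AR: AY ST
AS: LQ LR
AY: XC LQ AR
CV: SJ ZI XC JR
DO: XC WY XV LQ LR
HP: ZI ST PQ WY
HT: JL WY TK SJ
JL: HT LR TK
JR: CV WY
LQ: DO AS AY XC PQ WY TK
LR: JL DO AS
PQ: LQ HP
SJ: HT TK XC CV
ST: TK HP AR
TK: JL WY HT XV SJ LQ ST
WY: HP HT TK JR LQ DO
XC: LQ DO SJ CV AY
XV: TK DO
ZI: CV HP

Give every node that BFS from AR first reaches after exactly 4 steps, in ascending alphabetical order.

Level 0: AR
Level 1: AY, ST
Level 2: HP, LQ, TK, XC
Level 3: AS, CV, DO, HT, JL, PQ, SJ, WY, XV, ZI
Level 4: JR, LR

JR, LR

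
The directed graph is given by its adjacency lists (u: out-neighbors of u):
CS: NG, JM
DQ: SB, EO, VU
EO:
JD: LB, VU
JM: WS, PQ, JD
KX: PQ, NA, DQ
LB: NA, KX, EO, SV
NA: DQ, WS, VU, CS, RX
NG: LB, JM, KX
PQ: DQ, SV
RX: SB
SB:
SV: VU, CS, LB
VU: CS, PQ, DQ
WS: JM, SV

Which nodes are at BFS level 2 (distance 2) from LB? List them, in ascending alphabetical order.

CS, DQ, PQ, RX, VU, WS

Level 0: LB
Level 1: EO, KX, NA, SV
Level 2: CS, DQ, PQ, RX, VU, WS
Level 3: JM, NG, SB
Level 4: JD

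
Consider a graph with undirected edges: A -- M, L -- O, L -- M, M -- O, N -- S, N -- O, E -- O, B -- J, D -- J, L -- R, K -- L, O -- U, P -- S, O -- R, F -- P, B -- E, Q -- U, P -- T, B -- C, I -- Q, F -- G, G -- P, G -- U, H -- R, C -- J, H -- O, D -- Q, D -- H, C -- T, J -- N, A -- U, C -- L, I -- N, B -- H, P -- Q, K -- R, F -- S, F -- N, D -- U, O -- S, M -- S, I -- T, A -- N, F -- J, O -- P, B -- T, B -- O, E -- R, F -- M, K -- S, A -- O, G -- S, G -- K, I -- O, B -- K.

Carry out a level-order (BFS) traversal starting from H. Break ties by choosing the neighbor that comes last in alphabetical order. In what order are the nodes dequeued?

Visit H; enqueue R, O, D, B → queue [R, O, D, B]
Visit R; enqueue L, K, E → queue [O, D, B, L, K, E]
Visit O; enqueue U, S, P, N, M, I, A → queue [D, B, L, K, E, U, S, P, N, M, I, A]
Visit D; enqueue Q, J → queue [B, L, K, E, U, S, P, N, M, I, A, Q, J]
Visit B; enqueue T, C → queue [L, K, E, U, S, P, N, M, I, A, Q, J, T, C]
Visit L → queue [K, E, U, S, P, N, M, I, A, Q, J, T, C]
Visit K; enqueue G → queue [E, U, S, P, N, M, I, A, Q, J, T, C, G]
Visit E → queue [U, S, P, N, M, I, A, Q, J, T, C, G]
Visit U → queue [S, P, N, M, I, A, Q, J, T, C, G]
Visit S; enqueue F → queue [P, N, M, I, A, Q, J, T, C, G, F]
Visit P → queue [N, M, I, A, Q, J, T, C, G, F]
Visit N → queue [M, I, A, Q, J, T, C, G, F]
Visit M → queue [I, A, Q, J, T, C, G, F]
Visit I → queue [A, Q, J, T, C, G, F]
Visit A → queue [Q, J, T, C, G, F]
Visit Q → queue [J, T, C, G, F]
Visit J → queue [T, C, G, F]
Visit T → queue [C, G, F]
Visit C → queue [G, F]
Visit G → queue [F]
Visit F → queue []

H R O D B L K E U S P N M I A Q J T C G F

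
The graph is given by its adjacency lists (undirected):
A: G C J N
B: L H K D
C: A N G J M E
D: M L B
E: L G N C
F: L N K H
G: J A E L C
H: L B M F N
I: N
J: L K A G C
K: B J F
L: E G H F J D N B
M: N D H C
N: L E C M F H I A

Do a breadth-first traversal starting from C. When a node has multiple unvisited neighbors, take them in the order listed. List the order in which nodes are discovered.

Visit C; enqueue A, N, G, J, M, E → queue [A, N, G, J, M, E]
Visit A → queue [N, G, J, M, E]
Visit N; enqueue L, F, H, I → queue [G, J, M, E, L, F, H, I]
Visit G → queue [J, M, E, L, F, H, I]
Visit J; enqueue K → queue [M, E, L, F, H, I, K]
Visit M; enqueue D → queue [E, L, F, H, I, K, D]
Visit E → queue [L, F, H, I, K, D]
Visit L; enqueue B → queue [F, H, I, K, D, B]
Visit F → queue [H, I, K, D, B]
Visit H → queue [I, K, D, B]
Visit I → queue [K, D, B]
Visit K → queue [D, B]
Visit D → queue [B]
Visit B → queue []

C A N G J M E L F H I K D B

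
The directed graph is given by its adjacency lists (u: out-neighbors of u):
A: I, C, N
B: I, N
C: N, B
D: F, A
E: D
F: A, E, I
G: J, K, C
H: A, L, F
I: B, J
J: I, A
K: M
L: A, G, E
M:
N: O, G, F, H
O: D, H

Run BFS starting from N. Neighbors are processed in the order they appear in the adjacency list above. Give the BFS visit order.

Visit N; enqueue O, G, F, H → queue [O, G, F, H]
Visit O; enqueue D → queue [G, F, H, D]
Visit G; enqueue J, K, C → queue [F, H, D, J, K, C]
Visit F; enqueue A, E, I → queue [H, D, J, K, C, A, E, I]
Visit H; enqueue L → queue [D, J, K, C, A, E, I, L]
Visit D → queue [J, K, C, A, E, I, L]
Visit J → queue [K, C, A, E, I, L]
Visit K; enqueue M → queue [C, A, E, I, L, M]
Visit C; enqueue B → queue [A, E, I, L, M, B]
Visit A → queue [E, I, L, M, B]
Visit E → queue [I, L, M, B]
Visit I → queue [L, M, B]
Visit L → queue [M, B]
Visit M → queue [B]
Visit B → queue []

N → O → G → F → H → D → J → K → C → A → E → I → L → M → B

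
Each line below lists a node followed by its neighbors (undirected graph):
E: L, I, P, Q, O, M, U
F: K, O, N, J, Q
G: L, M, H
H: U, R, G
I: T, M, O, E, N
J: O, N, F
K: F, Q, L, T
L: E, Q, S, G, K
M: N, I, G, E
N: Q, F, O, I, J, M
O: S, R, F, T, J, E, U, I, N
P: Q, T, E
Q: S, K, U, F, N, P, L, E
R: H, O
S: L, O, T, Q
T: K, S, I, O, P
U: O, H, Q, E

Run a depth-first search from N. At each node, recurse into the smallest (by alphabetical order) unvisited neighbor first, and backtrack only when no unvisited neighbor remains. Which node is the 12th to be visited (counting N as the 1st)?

Visit N
N → F
F → J
J → O
O → E
E → I
I → M
M → G
G → H
H → R
H → U
U → Q
Q → K
K → L
L → S
S → T
T → P

Visit order: N, F, J, O, E, I, M, G, H, R, U, Q, K, L, S, T, P

Q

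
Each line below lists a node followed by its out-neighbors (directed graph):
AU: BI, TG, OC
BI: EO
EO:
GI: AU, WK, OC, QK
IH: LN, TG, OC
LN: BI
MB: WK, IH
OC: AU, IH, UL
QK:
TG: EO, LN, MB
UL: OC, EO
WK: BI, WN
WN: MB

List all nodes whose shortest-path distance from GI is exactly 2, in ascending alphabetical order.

BI, IH, TG, UL, WN

Level 0: GI
Level 1: AU, OC, QK, WK
Level 2: BI, IH, TG, UL, WN
Level 3: EO, LN, MB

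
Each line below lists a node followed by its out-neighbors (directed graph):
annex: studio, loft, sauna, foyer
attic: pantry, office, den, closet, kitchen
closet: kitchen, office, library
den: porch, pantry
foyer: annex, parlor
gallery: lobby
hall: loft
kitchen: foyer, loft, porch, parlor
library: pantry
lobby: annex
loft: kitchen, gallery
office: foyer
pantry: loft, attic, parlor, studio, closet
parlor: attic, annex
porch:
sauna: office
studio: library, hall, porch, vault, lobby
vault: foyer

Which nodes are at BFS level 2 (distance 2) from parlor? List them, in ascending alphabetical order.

closet, den, foyer, kitchen, loft, office, pantry, sauna, studio

Level 0: parlor
Level 1: annex, attic
Level 2: closet, den, foyer, kitchen, loft, office, pantry, sauna, studio
Level 3: gallery, hall, library, lobby, porch, vault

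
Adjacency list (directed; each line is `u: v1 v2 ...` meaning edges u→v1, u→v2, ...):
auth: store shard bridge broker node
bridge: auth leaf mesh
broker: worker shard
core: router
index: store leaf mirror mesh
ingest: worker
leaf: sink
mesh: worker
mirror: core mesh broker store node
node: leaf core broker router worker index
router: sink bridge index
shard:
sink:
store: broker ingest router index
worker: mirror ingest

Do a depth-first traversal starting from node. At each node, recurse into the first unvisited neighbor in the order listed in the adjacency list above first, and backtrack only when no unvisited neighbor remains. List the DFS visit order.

Visit node
node → leaf
leaf → sink
node → core
core → router
router → bridge
bridge → auth
auth → store
store → broker
broker → worker
worker → mirror
mirror → mesh
worker → ingest
broker → shard
store → index

node → leaf → sink → core → router → bridge → auth → store → broker → worker → mirror → mesh → ingest → shard → index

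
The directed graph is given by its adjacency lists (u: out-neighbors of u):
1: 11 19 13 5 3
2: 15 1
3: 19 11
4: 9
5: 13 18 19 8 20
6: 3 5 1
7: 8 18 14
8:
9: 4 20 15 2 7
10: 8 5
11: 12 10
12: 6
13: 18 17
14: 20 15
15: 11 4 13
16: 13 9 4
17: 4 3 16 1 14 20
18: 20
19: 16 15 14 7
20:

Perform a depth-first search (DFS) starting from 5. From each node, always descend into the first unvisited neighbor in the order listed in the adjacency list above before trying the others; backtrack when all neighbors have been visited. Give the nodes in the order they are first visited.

Visit 5
5 → 13
13 → 18
18 → 20
13 → 17
17 → 4
4 → 9
9 → 15
15 → 11
11 → 12
12 → 6
6 → 3
3 → 19
19 → 16
19 → 14
19 → 7
7 → 8
6 → 1
11 → 10
9 → 2

5, 13, 18, 20, 17, 4, 9, 15, 11, 12, 6, 3, 19, 16, 14, 7, 8, 1, 10, 2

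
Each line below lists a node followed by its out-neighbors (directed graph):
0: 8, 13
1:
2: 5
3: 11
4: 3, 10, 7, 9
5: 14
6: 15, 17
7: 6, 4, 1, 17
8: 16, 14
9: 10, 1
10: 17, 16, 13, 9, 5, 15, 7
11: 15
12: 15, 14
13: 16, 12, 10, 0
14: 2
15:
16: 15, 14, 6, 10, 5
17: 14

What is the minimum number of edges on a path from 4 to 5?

Level 0: 4
Level 1: 3, 7, 9, 10
Level 2: 1, 5, 6, 11, 13, 15, 16, 17
Level 3: 0, 12, 14
Level 4: 2, 8
5 first appears at level 2.

2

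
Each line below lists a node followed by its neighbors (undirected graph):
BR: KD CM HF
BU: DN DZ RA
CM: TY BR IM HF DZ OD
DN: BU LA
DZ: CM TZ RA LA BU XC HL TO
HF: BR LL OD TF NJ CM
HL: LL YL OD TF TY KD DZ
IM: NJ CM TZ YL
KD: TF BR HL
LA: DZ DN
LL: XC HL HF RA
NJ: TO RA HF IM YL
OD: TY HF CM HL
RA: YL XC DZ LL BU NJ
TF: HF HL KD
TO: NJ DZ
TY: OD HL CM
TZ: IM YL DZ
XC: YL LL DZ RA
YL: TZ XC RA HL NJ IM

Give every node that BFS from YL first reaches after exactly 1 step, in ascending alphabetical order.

HL, IM, NJ, RA, TZ, XC

Level 0: YL
Level 1: HL, IM, NJ, RA, TZ, XC
Level 2: BU, CM, DZ, HF, KD, LL, OD, TF, TO, TY
Level 3: BR, DN, LA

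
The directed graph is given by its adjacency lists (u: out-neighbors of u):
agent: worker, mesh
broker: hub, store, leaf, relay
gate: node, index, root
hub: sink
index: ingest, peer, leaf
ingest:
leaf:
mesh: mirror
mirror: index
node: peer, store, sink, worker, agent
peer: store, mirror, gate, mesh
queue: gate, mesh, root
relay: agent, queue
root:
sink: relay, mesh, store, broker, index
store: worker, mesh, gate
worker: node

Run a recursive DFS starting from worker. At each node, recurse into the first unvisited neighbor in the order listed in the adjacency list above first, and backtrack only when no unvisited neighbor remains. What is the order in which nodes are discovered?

worker, node, peer, store, mesh, mirror, index, ingest, leaf, gate, root, sink, relay, agent, queue, broker, hub

Visit worker
worker → node
node → peer
peer → store
store → mesh
mesh → mirror
mirror → index
index → ingest
index → leaf
store → gate
gate → root
node → sink
sink → relay
relay → agent
relay → queue
sink → broker
broker → hub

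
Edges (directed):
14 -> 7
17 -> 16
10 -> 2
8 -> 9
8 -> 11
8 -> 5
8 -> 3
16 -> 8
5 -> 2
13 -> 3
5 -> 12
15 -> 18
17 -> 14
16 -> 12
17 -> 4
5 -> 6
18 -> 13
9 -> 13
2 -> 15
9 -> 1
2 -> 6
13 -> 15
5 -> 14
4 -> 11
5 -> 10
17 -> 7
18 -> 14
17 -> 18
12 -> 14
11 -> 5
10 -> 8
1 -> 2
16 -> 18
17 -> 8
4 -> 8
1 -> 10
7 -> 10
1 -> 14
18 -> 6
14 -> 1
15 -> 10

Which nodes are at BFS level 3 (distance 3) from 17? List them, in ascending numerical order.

2, 15

Level 0: 17
Level 1: 4, 7, 8, 14, 16, 18
Level 2: 1, 3, 5, 6, 9, 10, 11, 12, 13
Level 3: 2, 15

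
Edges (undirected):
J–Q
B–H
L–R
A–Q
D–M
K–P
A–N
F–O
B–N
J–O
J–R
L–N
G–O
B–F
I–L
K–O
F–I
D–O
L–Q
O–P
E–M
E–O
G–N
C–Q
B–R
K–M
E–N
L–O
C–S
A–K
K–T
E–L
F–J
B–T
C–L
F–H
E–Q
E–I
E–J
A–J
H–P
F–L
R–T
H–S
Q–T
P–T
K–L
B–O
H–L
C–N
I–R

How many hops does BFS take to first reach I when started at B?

2

Level 0: B
Level 1: F, H, N, O, R, T
Level 2: A, C, D, E, G, I, J, K, L, P, Q, S
Level 3: M
I first appears at level 2.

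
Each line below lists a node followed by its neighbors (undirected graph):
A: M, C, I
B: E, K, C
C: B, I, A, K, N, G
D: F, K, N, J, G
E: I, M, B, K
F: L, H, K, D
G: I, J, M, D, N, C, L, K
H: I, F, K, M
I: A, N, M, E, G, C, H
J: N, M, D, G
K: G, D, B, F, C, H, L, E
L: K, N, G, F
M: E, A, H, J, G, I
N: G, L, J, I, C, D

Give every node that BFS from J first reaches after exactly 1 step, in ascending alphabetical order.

Level 0: J
Level 1: D, G, M, N
Level 2: A, C, E, F, H, I, K, L
Level 3: B

D, G, M, N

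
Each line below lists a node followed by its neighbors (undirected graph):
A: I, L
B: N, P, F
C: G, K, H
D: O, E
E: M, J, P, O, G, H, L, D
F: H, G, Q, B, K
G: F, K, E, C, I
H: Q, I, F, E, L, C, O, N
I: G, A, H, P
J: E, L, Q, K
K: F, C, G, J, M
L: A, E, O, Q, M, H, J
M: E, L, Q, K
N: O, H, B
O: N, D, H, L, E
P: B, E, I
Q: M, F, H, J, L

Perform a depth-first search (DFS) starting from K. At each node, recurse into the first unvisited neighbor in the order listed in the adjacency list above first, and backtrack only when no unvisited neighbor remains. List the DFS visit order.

Visit K
K → F
F → H
H → Q
Q → M
M → E
E → J
J → L
L → A
A → I
I → G
G → C
I → P
P → B
B → N
N → O
O → D

K → F → H → Q → M → E → J → L → A → I → G → C → P → B → N → O → D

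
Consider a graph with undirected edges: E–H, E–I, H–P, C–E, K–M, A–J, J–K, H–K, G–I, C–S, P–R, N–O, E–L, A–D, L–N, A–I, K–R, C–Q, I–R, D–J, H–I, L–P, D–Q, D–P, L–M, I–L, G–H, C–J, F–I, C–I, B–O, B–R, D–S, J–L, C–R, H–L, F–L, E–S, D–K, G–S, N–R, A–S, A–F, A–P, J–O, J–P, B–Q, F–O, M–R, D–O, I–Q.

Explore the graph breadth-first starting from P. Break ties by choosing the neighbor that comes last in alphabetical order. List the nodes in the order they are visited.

P → R → L → J → H → D → A → N → M → K → I → C → B → F → E → O → G → S → Q

Visit P; enqueue R, L, J, H, D, A → queue [R, L, J, H, D, A]
Visit R; enqueue N, M, K, I, C, B → queue [L, J, H, D, A, N, M, K, I, C, B]
Visit L; enqueue F, E → queue [J, H, D, A, N, M, K, I, C, B, F, E]
Visit J; enqueue O → queue [H, D, A, N, M, K, I, C, B, F, E, O]
Visit H; enqueue G → queue [D, A, N, M, K, I, C, B, F, E, O, G]
Visit D; enqueue S, Q → queue [A, N, M, K, I, C, B, F, E, O, G, S, Q]
Visit A → queue [N, M, K, I, C, B, F, E, O, G, S, Q]
Visit N → queue [M, K, I, C, B, F, E, O, G, S, Q]
Visit M → queue [K, I, C, B, F, E, O, G, S, Q]
Visit K → queue [I, C, B, F, E, O, G, S, Q]
Visit I → queue [C, B, F, E, O, G, S, Q]
Visit C → queue [B, F, E, O, G, S, Q]
Visit B → queue [F, E, O, G, S, Q]
Visit F → queue [E, O, G, S, Q]
Visit E → queue [O, G, S, Q]
Visit O → queue [G, S, Q]
Visit G → queue [S, Q]
Visit S → queue [Q]
Visit Q → queue []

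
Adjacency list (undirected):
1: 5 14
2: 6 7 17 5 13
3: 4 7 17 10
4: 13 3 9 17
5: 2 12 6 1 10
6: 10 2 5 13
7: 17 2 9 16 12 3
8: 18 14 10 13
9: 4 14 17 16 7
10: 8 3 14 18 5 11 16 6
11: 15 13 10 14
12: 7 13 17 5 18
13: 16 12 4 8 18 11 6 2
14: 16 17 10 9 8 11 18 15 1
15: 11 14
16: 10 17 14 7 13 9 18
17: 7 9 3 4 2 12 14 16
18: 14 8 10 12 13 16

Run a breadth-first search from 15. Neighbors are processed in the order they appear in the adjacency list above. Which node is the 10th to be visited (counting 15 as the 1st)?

Visit 15; enqueue 11, 14 → queue [11, 14]
Visit 11; enqueue 13, 10 → queue [14, 13, 10]
Visit 14; enqueue 16, 17, 9, 8, 18, 1 → queue [13, 10, 16, 17, 9, 8, 18, 1]
Visit 13; enqueue 12, 4, 6, 2 → queue [10, 16, 17, 9, 8, 18, 1, 12, 4, 6, 2]
Visit 10; enqueue 3, 5 → queue [16, 17, 9, 8, 18, 1, 12, 4, 6, 2, 3, 5]
Visit 16; enqueue 7 → queue [17, 9, 8, 18, 1, 12, 4, 6, 2, 3, 5, 7]
Visit 17 → queue [9, 8, 18, 1, 12, 4, 6, 2, 3, 5, 7]
Visit 9 → queue [8, 18, 1, 12, 4, 6, 2, 3, 5, 7]
Visit 8 → queue [18, 1, 12, 4, 6, 2, 3, 5, 7]
Visit 18 → queue [1, 12, 4, 6, 2, 3, 5, 7]
Visit 1 → queue [12, 4, 6, 2, 3, 5, 7]
Visit 12 → queue [4, 6, 2, 3, 5, 7]
Visit 4 → queue [6, 2, 3, 5, 7]
Visit 6 → queue [2, 3, 5, 7]
Visit 2 → queue [3, 5, 7]
Visit 3 → queue [5, 7]
Visit 5 → queue [7]
Visit 7 → queue []

Visit order: 15, 11, 14, 13, 10, 16, 17, 9, 8, 18, 1, 12, 4, 6, 2, 3, 5, 7

18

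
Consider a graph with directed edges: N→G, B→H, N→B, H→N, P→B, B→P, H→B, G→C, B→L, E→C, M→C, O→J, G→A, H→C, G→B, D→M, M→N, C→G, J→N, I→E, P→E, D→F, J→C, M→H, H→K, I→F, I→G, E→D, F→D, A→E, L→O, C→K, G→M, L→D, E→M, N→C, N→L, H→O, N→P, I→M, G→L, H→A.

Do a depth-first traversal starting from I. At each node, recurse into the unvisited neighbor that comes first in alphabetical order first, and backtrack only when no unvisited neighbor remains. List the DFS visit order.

Visit I
I → E
E → C
C → G
G → A
G → B
B → H
H → K
H → N
N → L
L → D
D → F
D → M
L → O
O → J
N → P

I E C G A B H K N L D F M O J P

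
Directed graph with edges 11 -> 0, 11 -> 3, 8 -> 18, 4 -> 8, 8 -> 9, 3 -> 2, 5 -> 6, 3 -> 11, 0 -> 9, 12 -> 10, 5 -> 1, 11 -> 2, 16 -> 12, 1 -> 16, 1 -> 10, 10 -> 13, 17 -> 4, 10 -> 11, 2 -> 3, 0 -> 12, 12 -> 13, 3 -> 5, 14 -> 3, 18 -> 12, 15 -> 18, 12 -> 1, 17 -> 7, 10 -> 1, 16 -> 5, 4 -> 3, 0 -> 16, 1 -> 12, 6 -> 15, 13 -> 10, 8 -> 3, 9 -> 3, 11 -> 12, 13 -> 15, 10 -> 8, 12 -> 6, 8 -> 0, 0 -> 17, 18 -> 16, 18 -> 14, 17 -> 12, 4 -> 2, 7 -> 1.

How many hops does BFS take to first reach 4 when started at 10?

4

Level 0: 10
Level 1: 1, 8, 11, 13
Level 2: 0, 2, 3, 9, 12, 15, 16, 18
Level 3: 5, 6, 14, 17
Level 4: 4, 7
4 first appears at level 4.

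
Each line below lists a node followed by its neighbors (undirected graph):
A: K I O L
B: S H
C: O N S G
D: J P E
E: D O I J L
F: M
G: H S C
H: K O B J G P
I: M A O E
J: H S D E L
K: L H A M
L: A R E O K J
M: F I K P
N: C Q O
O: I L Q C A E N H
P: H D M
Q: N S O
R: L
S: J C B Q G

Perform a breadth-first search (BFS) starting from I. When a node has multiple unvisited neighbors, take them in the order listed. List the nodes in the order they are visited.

Visit I; enqueue M, A, O, E → queue [M, A, O, E]
Visit M; enqueue F, K, P → queue [A, O, E, F, K, P]
Visit A; enqueue L → queue [O, E, F, K, P, L]
Visit O; enqueue Q, C, N, H → queue [E, F, K, P, L, Q, C, N, H]
Visit E; enqueue D, J → queue [F, K, P, L, Q, C, N, H, D, J]
Visit F → queue [K, P, L, Q, C, N, H, D, J]
Visit K → queue [P, L, Q, C, N, H, D, J]
Visit P → queue [L, Q, C, N, H, D, J]
Visit L; enqueue R → queue [Q, C, N, H, D, J, R]
Visit Q; enqueue S → queue [C, N, H, D, J, R, S]
Visit C; enqueue G → queue [N, H, D, J, R, S, G]
Visit N → queue [H, D, J, R, S, G]
Visit H; enqueue B → queue [D, J, R, S, G, B]
Visit D → queue [J, R, S, G, B]
Visit J → queue [R, S, G, B]
Visit R → queue [S, G, B]
Visit S → queue [G, B]
Visit G → queue [B]
Visit B → queue []

I → M → A → O → E → F → K → P → L → Q → C → N → H → D → J → R → S → G → B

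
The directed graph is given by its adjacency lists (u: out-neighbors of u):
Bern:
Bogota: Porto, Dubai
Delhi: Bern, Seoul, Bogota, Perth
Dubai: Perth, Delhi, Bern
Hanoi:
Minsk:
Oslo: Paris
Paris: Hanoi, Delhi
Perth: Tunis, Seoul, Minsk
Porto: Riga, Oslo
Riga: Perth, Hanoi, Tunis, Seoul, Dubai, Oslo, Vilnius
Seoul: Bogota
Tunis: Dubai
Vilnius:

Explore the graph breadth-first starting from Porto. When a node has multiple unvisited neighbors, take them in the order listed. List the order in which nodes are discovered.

Porto, Riga, Oslo, Perth, Hanoi, Tunis, Seoul, Dubai, Vilnius, Paris, Minsk, Bogota, Delhi, Bern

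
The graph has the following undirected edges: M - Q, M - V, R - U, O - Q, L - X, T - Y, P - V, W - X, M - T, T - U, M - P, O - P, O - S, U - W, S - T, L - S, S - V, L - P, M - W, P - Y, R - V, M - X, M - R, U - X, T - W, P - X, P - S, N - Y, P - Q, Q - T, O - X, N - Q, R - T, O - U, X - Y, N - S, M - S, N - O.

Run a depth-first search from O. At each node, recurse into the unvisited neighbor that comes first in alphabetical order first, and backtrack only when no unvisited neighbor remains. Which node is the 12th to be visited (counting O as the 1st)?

X

Visit O
O → N
N → Q
Q → M
M → P
P → L
L → S
S → T
T → R
R → U
U → W
W → X
X → Y
R → V

Visit order: O, N, Q, M, P, L, S, T, R, U, W, X, Y, V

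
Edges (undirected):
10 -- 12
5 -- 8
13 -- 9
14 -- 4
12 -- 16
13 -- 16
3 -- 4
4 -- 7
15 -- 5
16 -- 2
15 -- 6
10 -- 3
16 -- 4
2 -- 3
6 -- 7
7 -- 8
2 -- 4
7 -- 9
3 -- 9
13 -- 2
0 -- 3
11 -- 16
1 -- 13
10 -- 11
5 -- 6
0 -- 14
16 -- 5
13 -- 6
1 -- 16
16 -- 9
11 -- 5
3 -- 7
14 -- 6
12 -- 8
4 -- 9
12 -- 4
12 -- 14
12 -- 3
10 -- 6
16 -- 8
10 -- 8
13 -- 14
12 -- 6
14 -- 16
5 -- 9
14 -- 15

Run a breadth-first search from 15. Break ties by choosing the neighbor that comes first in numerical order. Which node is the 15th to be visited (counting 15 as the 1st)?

3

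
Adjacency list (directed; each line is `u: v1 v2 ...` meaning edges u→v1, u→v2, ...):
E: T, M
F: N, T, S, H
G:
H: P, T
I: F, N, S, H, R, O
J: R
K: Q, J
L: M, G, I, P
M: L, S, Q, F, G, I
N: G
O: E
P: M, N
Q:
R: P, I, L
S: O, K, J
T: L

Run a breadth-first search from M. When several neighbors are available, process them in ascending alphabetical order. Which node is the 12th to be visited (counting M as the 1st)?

Visit M; enqueue F, G, I, L, Q, S → queue [F, G, I, L, Q, S]
Visit F; enqueue H, N, T → queue [G, I, L, Q, S, H, N, T]
Visit G → queue [I, L, Q, S, H, N, T]
Visit I; enqueue O, R → queue [L, Q, S, H, N, T, O, R]
Visit L; enqueue P → queue [Q, S, H, N, T, O, R, P]
Visit Q → queue [S, H, N, T, O, R, P]
Visit S; enqueue J, K → queue [H, N, T, O, R, P, J, K]
Visit H → queue [N, T, O, R, P, J, K]
Visit N → queue [T, O, R, P, J, K]
Visit T → queue [O, R, P, J, K]
Visit O; enqueue E → queue [R, P, J, K, E]
Visit R → queue [P, J, K, E]
Visit P → queue [J, K, E]
Visit J → queue [K, E]
Visit K → queue [E]
Visit E → queue []

Visit order: M, F, G, I, L, Q, S, H, N, T, O, R, P, J, K, E

R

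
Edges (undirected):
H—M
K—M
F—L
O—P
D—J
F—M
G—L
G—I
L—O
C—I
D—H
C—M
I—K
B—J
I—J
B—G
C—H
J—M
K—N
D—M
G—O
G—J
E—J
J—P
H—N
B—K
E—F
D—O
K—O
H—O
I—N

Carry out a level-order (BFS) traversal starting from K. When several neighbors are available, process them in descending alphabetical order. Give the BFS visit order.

Visit K; enqueue O, N, M, I, B → queue [O, N, M, I, B]
Visit O; enqueue P, L, H, G, D → queue [N, M, I, B, P, L, H, G, D]
Visit N → queue [M, I, B, P, L, H, G, D]
Visit M; enqueue J, F, C → queue [I, B, P, L, H, G, D, J, F, C]
Visit I → queue [B, P, L, H, G, D, J, F, C]
Visit B → queue [P, L, H, G, D, J, F, C]
Visit P → queue [L, H, G, D, J, F, C]
Visit L → queue [H, G, D, J, F, C]
Visit H → queue [G, D, J, F, C]
Visit G → queue [D, J, F, C]
Visit D → queue [J, F, C]
Visit J; enqueue E → queue [F, C, E]
Visit F → queue [C, E]
Visit C → queue [E]
Visit E → queue []

K O N M I B P L H G D J F C E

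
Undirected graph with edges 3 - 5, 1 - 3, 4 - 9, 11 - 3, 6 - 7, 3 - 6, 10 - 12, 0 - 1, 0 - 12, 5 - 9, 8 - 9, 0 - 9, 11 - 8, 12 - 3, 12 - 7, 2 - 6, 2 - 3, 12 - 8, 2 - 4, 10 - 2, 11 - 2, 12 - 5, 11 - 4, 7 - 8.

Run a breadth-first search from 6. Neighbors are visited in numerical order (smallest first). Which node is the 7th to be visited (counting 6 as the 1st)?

11

Visit 6; enqueue 2, 3, 7 → queue [2, 3, 7]
Visit 2; enqueue 4, 10, 11 → queue [3, 7, 4, 10, 11]
Visit 3; enqueue 1, 5, 12 → queue [7, 4, 10, 11, 1, 5, 12]
Visit 7; enqueue 8 → queue [4, 10, 11, 1, 5, 12, 8]
Visit 4; enqueue 9 → queue [10, 11, 1, 5, 12, 8, 9]
Visit 10 → queue [11, 1, 5, 12, 8, 9]
Visit 11 → queue [1, 5, 12, 8, 9]
Visit 1; enqueue 0 → queue [5, 12, 8, 9, 0]
Visit 5 → queue [12, 8, 9, 0]
Visit 12 → queue [8, 9, 0]
Visit 8 → queue [9, 0]
Visit 9 → queue [0]
Visit 0 → queue []

Visit order: 6, 2, 3, 7, 4, 10, 11, 1, 5, 12, 8, 9, 0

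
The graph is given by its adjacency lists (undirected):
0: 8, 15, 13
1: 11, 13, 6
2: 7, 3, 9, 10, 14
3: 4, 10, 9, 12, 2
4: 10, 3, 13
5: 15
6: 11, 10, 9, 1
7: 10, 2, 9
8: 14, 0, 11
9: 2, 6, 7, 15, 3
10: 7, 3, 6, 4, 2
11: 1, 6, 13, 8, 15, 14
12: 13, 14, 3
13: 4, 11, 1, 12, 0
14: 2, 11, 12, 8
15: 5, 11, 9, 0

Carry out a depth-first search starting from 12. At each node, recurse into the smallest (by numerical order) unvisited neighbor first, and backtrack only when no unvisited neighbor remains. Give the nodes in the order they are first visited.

12 -> 3 -> 2 -> 7 -> 9 -> 6 -> 1 -> 11 -> 8 -> 0 -> 13 -> 4 -> 10 -> 15 -> 5 -> 14

Visit 12
12 → 3
3 → 2
2 → 7
7 → 9
9 → 6
6 → 1
1 → 11
11 → 8
8 → 0
0 → 13
13 → 4
4 → 10
0 → 15
15 → 5
8 → 14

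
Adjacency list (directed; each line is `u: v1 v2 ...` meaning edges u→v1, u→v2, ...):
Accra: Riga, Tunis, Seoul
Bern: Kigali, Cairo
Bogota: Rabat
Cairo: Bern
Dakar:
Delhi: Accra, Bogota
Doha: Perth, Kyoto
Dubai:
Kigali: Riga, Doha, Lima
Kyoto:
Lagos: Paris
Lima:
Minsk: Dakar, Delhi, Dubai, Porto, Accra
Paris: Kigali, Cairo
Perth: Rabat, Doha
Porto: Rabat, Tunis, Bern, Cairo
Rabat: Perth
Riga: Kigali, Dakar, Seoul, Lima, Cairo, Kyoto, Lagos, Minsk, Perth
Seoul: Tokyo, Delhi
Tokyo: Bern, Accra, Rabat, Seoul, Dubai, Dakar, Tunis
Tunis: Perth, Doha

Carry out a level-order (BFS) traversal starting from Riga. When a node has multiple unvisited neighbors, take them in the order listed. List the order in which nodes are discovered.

Riga → Kigali → Dakar → Seoul → Lima → Cairo → Kyoto → Lagos → Minsk → Perth → Doha → Tokyo → Delhi → Bern → Paris → Dubai → Porto → Accra → Rabat → Tunis → Bogota

Visit Riga; enqueue Kigali, Dakar, Seoul, Lima, Cairo, Kyoto, Lagos, Minsk, Perth → queue [Kigali, Dakar, Seoul, Lima, Cairo, Kyoto, Lagos, Minsk, Perth]
Visit Kigali; enqueue Doha → queue [Dakar, Seoul, Lima, Cairo, Kyoto, Lagos, Minsk, Perth, Doha]
Visit Dakar → queue [Seoul, Lima, Cairo, Kyoto, Lagos, Minsk, Perth, Doha]
Visit Seoul; enqueue Tokyo, Delhi → queue [Lima, Cairo, Kyoto, Lagos, Minsk, Perth, Doha, Tokyo, Delhi]
Visit Lima → queue [Cairo, Kyoto, Lagos, Minsk, Perth, Doha, Tokyo, Delhi]
Visit Cairo; enqueue Bern → queue [Kyoto, Lagos, Minsk, Perth, Doha, Tokyo, Delhi, Bern]
Visit Kyoto → queue [Lagos, Minsk, Perth, Doha, Tokyo, Delhi, Bern]
Visit Lagos; enqueue Paris → queue [Minsk, Perth, Doha, Tokyo, Delhi, Bern, Paris]
Visit Minsk; enqueue Dubai, Porto, Accra → queue [Perth, Doha, Tokyo, Delhi, Bern, Paris, Dubai, Porto, Accra]
Visit Perth; enqueue Rabat → queue [Doha, Tokyo, Delhi, Bern, Paris, Dubai, Porto, Accra, Rabat]
Visit Doha → queue [Tokyo, Delhi, Bern, Paris, Dubai, Porto, Accra, Rabat]
Visit Tokyo; enqueue Tunis → queue [Delhi, Bern, Paris, Dubai, Porto, Accra, Rabat, Tunis]
Visit Delhi; enqueue Bogota → queue [Bern, Paris, Dubai, Porto, Accra, Rabat, Tunis, Bogota]
Visit Bern → queue [Paris, Dubai, Porto, Accra, Rabat, Tunis, Bogota]
Visit Paris → queue [Dubai, Porto, Accra, Rabat, Tunis, Bogota]
Visit Dubai → queue [Porto, Accra, Rabat, Tunis, Bogota]
Visit Porto → queue [Accra, Rabat, Tunis, Bogota]
Visit Accra → queue [Rabat, Tunis, Bogota]
Visit Rabat → queue [Tunis, Bogota]
Visit Tunis → queue [Bogota]
Visit Bogota → queue []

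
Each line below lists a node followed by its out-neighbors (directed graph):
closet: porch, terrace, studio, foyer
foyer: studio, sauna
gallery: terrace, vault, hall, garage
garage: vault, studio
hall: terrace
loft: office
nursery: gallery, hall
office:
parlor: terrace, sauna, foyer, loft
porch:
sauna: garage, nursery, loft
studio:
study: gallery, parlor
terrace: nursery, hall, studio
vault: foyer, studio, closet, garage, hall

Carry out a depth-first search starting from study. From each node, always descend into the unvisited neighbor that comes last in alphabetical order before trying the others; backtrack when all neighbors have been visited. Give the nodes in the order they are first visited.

Visit study
study → parlor
parlor → terrace
terrace → studio
terrace → nursery
nursery → hall
nursery → gallery
gallery → vault
vault → garage
vault → foyer
foyer → sauna
sauna → loft
loft → office
vault → closet
closet → porch

study, parlor, terrace, studio, nursery, hall, gallery, vault, garage, foyer, sauna, loft, office, closet, porch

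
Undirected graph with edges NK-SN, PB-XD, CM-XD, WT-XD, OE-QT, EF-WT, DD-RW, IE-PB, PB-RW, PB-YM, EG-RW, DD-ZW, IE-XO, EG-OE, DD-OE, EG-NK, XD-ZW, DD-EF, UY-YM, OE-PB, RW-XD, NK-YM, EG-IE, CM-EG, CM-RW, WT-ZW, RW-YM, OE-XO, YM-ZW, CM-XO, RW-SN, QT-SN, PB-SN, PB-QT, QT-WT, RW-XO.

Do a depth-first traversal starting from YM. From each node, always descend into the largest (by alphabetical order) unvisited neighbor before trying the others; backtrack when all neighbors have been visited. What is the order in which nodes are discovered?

YM → ZW → XD → WT → QT → SN → RW → XO → OE → PB → IE → EG → NK → CM → DD → EF → UY

Visit YM
YM → ZW
ZW → XD
XD → WT
WT → QT
QT → SN
SN → RW
RW → XO
XO → OE
OE → PB
PB → IE
IE → EG
EG → NK
EG → CM
OE → DD
DD → EF
YM → UY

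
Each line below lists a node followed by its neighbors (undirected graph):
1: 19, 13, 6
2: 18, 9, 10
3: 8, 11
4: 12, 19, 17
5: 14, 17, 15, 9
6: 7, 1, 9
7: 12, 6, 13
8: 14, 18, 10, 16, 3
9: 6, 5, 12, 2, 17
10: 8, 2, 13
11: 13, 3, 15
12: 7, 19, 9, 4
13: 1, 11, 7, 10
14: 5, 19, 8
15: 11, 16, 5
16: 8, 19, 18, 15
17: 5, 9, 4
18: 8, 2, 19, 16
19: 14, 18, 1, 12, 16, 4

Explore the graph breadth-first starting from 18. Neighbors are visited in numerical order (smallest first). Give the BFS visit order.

18, 2, 8, 16, 19, 9, 10, 3, 14, 15, 1, 4, 12, 5, 6, 17, 13, 11, 7

Visit 18; enqueue 2, 8, 16, 19 → queue [2, 8, 16, 19]
Visit 2; enqueue 9, 10 → queue [8, 16, 19, 9, 10]
Visit 8; enqueue 3, 14 → queue [16, 19, 9, 10, 3, 14]
Visit 16; enqueue 15 → queue [19, 9, 10, 3, 14, 15]
Visit 19; enqueue 1, 4, 12 → queue [9, 10, 3, 14, 15, 1, 4, 12]
Visit 9; enqueue 5, 6, 17 → queue [10, 3, 14, 15, 1, 4, 12, 5, 6, 17]
Visit 10; enqueue 13 → queue [3, 14, 15, 1, 4, 12, 5, 6, 17, 13]
Visit 3; enqueue 11 → queue [14, 15, 1, 4, 12, 5, 6, 17, 13, 11]
Visit 14 → queue [15, 1, 4, 12, 5, 6, 17, 13, 11]
Visit 15 → queue [1, 4, 12, 5, 6, 17, 13, 11]
Visit 1 → queue [4, 12, 5, 6, 17, 13, 11]
Visit 4 → queue [12, 5, 6, 17, 13, 11]
Visit 12; enqueue 7 → queue [5, 6, 17, 13, 11, 7]
Visit 5 → queue [6, 17, 13, 11, 7]
Visit 6 → queue [17, 13, 11, 7]
Visit 17 → queue [13, 11, 7]
Visit 13 → queue [11, 7]
Visit 11 → queue [7]
Visit 7 → queue []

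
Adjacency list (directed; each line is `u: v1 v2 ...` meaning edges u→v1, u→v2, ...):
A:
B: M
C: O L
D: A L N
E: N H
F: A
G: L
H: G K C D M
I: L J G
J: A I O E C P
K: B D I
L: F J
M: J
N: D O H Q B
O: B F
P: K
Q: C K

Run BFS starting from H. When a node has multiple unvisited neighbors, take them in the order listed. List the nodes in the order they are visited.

H -> G -> K -> C -> D -> M -> L -> B -> I -> O -> A -> N -> J -> F -> Q -> E -> P

Visit H; enqueue G, K, C, D, M → queue [G, K, C, D, M]
Visit G; enqueue L → queue [K, C, D, M, L]
Visit K; enqueue B, I → queue [C, D, M, L, B, I]
Visit C; enqueue O → queue [D, M, L, B, I, O]
Visit D; enqueue A, N → queue [M, L, B, I, O, A, N]
Visit M; enqueue J → queue [L, B, I, O, A, N, J]
Visit L; enqueue F → queue [B, I, O, A, N, J, F]
Visit B → queue [I, O, A, N, J, F]
Visit I → queue [O, A, N, J, F]
Visit O → queue [A, N, J, F]
Visit A → queue [N, J, F]
Visit N; enqueue Q → queue [J, F, Q]
Visit J; enqueue E, P → queue [F, Q, E, P]
Visit F → queue [Q, E, P]
Visit Q → queue [E, P]
Visit E → queue [P]
Visit P → queue []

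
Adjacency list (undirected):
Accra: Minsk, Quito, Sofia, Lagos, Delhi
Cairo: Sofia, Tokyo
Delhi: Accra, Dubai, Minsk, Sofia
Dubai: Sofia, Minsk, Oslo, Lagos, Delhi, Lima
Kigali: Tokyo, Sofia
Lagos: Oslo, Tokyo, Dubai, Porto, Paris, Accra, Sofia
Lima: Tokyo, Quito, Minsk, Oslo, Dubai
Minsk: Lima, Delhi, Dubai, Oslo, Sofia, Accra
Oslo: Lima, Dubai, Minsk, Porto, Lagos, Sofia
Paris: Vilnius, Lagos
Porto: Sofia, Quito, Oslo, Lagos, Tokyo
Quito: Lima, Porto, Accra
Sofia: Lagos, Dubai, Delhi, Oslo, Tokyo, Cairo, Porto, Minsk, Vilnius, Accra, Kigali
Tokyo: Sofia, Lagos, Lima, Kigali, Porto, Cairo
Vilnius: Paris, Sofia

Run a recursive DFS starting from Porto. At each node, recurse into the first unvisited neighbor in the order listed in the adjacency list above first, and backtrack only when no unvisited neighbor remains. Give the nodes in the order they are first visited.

Visit Porto
Porto → Sofia
Sofia → Lagos
Lagos → Oslo
Oslo → Lima
Lima → Tokyo
Tokyo → Kigali
Tokyo → Cairo
Lima → Quito
Quito → Accra
Accra → Minsk
Minsk → Delhi
Delhi → Dubai
Lagos → Paris
Paris → Vilnius

Porto, Sofia, Lagos, Oslo, Lima, Tokyo, Kigali, Cairo, Quito, Accra, Minsk, Delhi, Dubai, Paris, Vilnius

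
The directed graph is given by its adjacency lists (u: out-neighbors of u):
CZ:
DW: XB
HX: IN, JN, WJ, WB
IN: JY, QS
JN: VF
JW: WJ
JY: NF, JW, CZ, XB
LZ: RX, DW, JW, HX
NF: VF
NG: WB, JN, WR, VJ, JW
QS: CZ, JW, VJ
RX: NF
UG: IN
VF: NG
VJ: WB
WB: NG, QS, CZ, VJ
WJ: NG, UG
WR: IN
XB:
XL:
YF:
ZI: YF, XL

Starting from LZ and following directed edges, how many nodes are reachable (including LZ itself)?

BFS from LZ visits: LZ, RX, JW, HX, DW, NF, WJ, WB, JN, IN, XB, VF, UG, NG, VJ, QS, CZ, JY, WR
Reachable nodes: 19 of 22 total.

19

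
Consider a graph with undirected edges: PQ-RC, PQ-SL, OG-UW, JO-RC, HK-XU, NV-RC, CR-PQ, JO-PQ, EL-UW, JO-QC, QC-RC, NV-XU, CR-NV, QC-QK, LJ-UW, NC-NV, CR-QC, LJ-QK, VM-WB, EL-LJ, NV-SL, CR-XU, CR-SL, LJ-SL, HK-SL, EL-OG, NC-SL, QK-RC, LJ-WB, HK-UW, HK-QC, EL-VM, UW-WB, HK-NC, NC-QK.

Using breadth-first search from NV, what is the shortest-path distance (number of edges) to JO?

2

Level 0: NV
Level 1: CR, NC, RC, SL, XU
Level 2: HK, JO, LJ, PQ, QC, QK
Level 3: EL, UW, WB
Level 4: OG, VM
JO first appears at level 2.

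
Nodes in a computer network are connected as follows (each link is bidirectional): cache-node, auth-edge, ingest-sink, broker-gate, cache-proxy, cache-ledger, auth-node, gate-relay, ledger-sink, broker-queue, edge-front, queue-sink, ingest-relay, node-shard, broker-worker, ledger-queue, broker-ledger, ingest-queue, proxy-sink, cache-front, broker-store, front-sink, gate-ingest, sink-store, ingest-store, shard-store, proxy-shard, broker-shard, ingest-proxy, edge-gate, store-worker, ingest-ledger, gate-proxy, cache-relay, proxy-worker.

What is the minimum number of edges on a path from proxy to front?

2

Level 0: proxy
Level 1: cache, gate, ingest, shard, sink, worker
Level 2: broker, edge, front, ledger, node, queue, relay, store
Level 3: auth
front first appears at level 2.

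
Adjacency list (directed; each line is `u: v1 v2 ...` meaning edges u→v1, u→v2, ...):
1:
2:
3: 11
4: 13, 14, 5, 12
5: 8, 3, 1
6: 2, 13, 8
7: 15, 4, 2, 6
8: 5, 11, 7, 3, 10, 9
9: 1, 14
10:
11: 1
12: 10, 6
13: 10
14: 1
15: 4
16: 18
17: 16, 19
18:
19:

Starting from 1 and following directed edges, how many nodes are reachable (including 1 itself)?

BFS from 1 visits: 1
Reachable nodes: 1 of 19 total.

1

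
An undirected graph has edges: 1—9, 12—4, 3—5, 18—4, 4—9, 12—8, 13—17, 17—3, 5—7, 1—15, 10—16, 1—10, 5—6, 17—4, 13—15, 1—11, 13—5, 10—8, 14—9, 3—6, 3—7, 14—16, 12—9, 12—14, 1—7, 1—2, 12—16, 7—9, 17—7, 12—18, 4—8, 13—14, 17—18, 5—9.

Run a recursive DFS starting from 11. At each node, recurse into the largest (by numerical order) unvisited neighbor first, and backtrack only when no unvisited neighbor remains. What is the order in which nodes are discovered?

Visit 11
11 → 1
1 → 15
15 → 13
13 → 17
17 → 18
18 → 12
12 → 16
16 → 14
14 → 9
9 → 7
7 → 5
5 → 6
6 → 3
9 → 4
4 → 8
8 → 10
1 → 2

11, 1, 15, 13, 17, 18, 12, 16, 14, 9, 7, 5, 6, 3, 4, 8, 10, 2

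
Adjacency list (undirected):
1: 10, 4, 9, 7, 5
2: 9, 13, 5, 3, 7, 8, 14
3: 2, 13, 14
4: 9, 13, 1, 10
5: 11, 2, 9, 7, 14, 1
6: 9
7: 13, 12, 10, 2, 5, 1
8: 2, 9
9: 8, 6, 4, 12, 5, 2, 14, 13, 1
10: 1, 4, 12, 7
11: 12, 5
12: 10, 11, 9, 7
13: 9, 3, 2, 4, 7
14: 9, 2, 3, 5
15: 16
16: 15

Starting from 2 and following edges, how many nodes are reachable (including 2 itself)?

14

BFS from 2 visits: 2, 3, 5, 7, 8, 9, 13, 14, 1, 11, 10, 12, 4, 6
Reachable nodes: 14 of 16 total.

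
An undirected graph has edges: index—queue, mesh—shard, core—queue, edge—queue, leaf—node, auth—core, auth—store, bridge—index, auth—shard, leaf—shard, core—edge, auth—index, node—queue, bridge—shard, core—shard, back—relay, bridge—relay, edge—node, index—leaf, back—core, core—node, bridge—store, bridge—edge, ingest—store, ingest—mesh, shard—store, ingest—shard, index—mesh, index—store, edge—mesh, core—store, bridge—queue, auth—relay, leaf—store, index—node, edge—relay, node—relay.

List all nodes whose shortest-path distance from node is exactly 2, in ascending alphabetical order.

auth, back, bridge, mesh, shard, store

Level 0: node
Level 1: core, edge, index, leaf, queue, relay
Level 2: auth, back, bridge, mesh, shard, store
Level 3: ingest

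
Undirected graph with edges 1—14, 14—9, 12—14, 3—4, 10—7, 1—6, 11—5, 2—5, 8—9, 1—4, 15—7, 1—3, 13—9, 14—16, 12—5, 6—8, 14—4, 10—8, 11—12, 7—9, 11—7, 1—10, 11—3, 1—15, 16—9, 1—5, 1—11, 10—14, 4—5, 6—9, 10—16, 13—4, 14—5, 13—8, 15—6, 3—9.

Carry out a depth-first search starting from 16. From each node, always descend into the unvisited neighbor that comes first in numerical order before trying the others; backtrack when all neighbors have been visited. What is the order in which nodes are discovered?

16 9 3 1 4 5 2 11 7 10 8 6 15 13 14 12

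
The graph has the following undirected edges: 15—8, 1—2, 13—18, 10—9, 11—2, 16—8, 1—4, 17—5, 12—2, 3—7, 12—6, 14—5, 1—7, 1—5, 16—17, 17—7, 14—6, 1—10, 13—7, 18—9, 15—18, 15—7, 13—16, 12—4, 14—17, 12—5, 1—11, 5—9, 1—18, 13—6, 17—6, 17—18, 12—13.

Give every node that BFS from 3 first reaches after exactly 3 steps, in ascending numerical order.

Level 0: 3
Level 1: 7
Level 2: 1, 13, 15, 17
Level 3: 2, 4, 5, 6, 8, 10, 11, 12, 14, 16, 18
Level 4: 9

2, 4, 5, 6, 8, 10, 11, 12, 14, 16, 18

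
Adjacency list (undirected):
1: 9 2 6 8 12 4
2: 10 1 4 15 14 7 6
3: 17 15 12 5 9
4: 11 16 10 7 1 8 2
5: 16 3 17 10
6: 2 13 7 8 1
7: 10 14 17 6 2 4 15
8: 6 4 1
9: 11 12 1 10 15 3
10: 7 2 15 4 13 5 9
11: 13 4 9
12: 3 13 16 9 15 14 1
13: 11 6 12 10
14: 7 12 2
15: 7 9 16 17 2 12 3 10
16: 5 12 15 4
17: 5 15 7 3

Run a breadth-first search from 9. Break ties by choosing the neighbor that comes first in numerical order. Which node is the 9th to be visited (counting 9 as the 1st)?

Visit 9; enqueue 1, 3, 10, 11, 12, 15 → queue [1, 3, 10, 11, 12, 15]
Visit 1; enqueue 2, 4, 6, 8 → queue [3, 10, 11, 12, 15, 2, 4, 6, 8]
Visit 3; enqueue 5, 17 → queue [10, 11, 12, 15, 2, 4, 6, 8, 5, 17]
Visit 10; enqueue 7, 13 → queue [11, 12, 15, 2, 4, 6, 8, 5, 17, 7, 13]
Visit 11 → queue [12, 15, 2, 4, 6, 8, 5, 17, 7, 13]
Visit 12; enqueue 14, 16 → queue [15, 2, 4, 6, 8, 5, 17, 7, 13, 14, 16]
Visit 15 → queue [2, 4, 6, 8, 5, 17, 7, 13, 14, 16]
Visit 2 → queue [4, 6, 8, 5, 17, 7, 13, 14, 16]
Visit 4 → queue [6, 8, 5, 17, 7, 13, 14, 16]
Visit 6 → queue [8, 5, 17, 7, 13, 14, 16]
Visit 8 → queue [5, 17, 7, 13, 14, 16]
Visit 5 → queue [17, 7, 13, 14, 16]
Visit 17 → queue [7, 13, 14, 16]
Visit 7 → queue [13, 14, 16]
Visit 13 → queue [14, 16]
Visit 14 → queue [16]
Visit 16 → queue []

Visit order: 9, 1, 3, 10, 11, 12, 15, 2, 4, 6, 8, 5, 17, 7, 13, 14, 16

4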